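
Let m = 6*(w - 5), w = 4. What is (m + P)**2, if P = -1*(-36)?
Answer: 900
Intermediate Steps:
m = -6 (m = 6*(4 - 5) = 6*(-1) = -6)
P = 36
(m + P)**2 = (-6 + 36)**2 = 30**2 = 900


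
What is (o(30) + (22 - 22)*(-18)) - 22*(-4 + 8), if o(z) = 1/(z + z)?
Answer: -5279/60 ≈ -87.983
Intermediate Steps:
o(z) = 1/(2*z)
(o(30) + (22 - 22)*(-18)) - 22*(-4 + 8) = ((½)/30 + (22 - 22)*(-18)) - 22*(-4 + 8) = ((½)*(1/30) + 0*(-18)) - 22*4 = (1/60 + 0) - 88 = 1/60 - 88 = -5279/60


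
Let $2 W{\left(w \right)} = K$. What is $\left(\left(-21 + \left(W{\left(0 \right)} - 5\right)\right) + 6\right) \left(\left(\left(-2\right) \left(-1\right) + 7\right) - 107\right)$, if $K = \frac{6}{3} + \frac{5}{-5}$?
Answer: $1911$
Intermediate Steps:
$K = 1$ ($K = 6 \cdot \frac{1}{3} + 5 \left(- \frac{1}{5}\right) = 2 - 1 = 1$)
$W{\left(w \right)} = \frac{1}{2}$ ($W{\left(w \right)} = \frac{1}{2} \cdot 1 = \frac{1}{2}$)
$\left(\left(-21 + \left(W{\left(0 \right)} - 5\right)\right) + 6\right) \left(\left(\left(-2\right) \left(-1\right) + 7\right) - 107\right) = \left(\left(-21 + \left(\frac{1}{2} - 5\right)\right) + 6\right) \left(\left(\left(-2\right) \left(-1\right) + 7\right) - 107\right) = \left(\left(-21 + \left(\frac{1}{2} - 5\right)\right) + 6\right) \left(\left(2 + 7\right) - 107\right) = \left(\left(-21 - \frac{9}{2}\right) + 6\right) \left(9 - 107\right) = \left(- \frac{51}{2} + 6\right) \left(-98\right) = \left(- \frac{39}{2}\right) \left(-98\right) = 1911$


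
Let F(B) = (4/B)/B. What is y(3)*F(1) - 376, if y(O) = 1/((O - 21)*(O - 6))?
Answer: -10150/27 ≈ -375.93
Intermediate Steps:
F(B) = 4/B²
y(O) = 1/((-21 + O)*(-6 + O))
y(3)*F(1) - 376 = (4/1²)/(126 + 3² - 27*3) - 376 = (4*1)/(126 + 9 - 81) - 376 = 4/54 - 376 = (1/54)*4 - 376 = 2/27 - 376 = -10150/27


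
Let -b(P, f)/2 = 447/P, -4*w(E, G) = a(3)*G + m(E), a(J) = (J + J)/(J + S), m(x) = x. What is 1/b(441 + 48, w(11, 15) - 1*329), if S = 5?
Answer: -163/298 ≈ -0.54698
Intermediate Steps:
a(J) = 2*J/(5 + J) (a(J) = (J + J)/(J + 5) = (2*J)/(5 + J) = 2*J/(5 + J))
w(E, G) = -3*G/16 - E/4 (w(E, G) = -((2*3/(5 + 3))*G + E)/4 = -((2*3/8)*G + E)/4 = -((2*3*(⅛))*G + E)/4 = -(3*G/4 + E)/4 = -(E + 3*G/4)/4 = -3*G/16 - E/4)
b(P, f) = -894/P
1/b(441 + 48, w(11, 15) - 1*329) = 1/(-894/(441 + 48)) = 1/(-894/489) = 1/(-894*1/489) = 1/(-298/163) = -163/298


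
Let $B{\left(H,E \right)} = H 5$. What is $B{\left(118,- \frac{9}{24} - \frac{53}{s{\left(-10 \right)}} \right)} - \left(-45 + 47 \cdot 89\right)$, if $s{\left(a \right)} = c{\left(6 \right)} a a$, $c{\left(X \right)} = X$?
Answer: $-3548$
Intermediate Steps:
$s{\left(a \right)} = 6 a^{2}$ ($s{\left(a \right)} = 6 a a = 6 a^{2}$)
$B{\left(H,E \right)} = 5 H$
$B{\left(118,- \frac{9}{24} - \frac{53}{s{\left(-10 \right)}} \right)} - \left(-45 + 47 \cdot 89\right) = 5 \cdot 118 - \left(-45 + 47 \cdot 89\right) = 590 - \left(-45 + 4183\right) = 590 - 4138 = -3548$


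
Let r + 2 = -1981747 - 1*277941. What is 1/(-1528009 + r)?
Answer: -1/3787699 ≈ -2.6401e-7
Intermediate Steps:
r = -2259690 (r = -2 + (-1981747 - 1*277941) = -2 + (-1981747 - 277941) = -2 - 2259688 = -2259690)
1/(-1528009 + r) = 1/(-1528009 - 2259690) = 1/(-3787699) = -1/3787699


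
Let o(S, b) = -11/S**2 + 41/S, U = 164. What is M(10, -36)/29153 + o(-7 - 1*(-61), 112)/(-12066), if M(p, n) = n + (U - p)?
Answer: 4087541749/1025732445768 ≈ 0.0039850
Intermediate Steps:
o(S, b) = -11/S**2 + 41/S
M(p, n) = 164 + n - p (M(p, n) = n + (164 - p) = 164 + n - p)
M(10, -36)/29153 + o(-7 - 1*(-61), 112)/(-12066) = (164 - 36 - 1*10)/29153 + ((-11 + 41*(-7 - 1*(-61)))/(-7 - 1*(-61))**2)/(-12066) = (164 - 36 - 10)*(1/29153) + ((-11 + 41*(-7 + 61))/(-7 + 61)**2)*(-1/12066) = 118*(1/29153) + ((-11 + 41*54)/54**2)*(-1/12066) = 118/29153 + ((-11 + 2214)/2916)*(-1/12066) = 118/29153 + ((1/2916)*2203)*(-1/12066) = 118/29153 + (2203/2916)*(-1/12066) = 118/29153 - 2203/35184456 = 4087541749/1025732445768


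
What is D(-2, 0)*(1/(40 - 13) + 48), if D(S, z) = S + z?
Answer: -2594/27 ≈ -96.074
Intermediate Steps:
D(-2, 0)*(1/(40 - 13) + 48) = (-2 + 0)*(1/(40 - 13) + 48) = -2*(1/27 + 48) = -2*1297/27 = -2594/27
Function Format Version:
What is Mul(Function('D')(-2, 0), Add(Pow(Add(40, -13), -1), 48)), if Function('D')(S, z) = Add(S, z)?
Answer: Rational(-2594, 27) ≈ -96.074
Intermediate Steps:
Mul(Function('D')(-2, 0), Add(Pow(Add(40, -13), -1), 48)) = Mul(Add(-2, 0), Add(Pow(Add(40, -13), -1), 48)) = Mul(-2, Add(Pow(27, -1), 48)) = Mul(-2, Add(Rational(1, 27), 48)) = Mul(-2, Rational(1297, 27)) = Rational(-2594, 27)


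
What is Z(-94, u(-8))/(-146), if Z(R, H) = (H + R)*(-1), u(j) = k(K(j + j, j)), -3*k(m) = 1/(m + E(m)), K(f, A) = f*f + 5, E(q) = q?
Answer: -147205/228636 ≈ -0.64384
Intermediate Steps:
K(f, A) = 5 + f**2 (K(f, A) = f**2 + 5 = 5 + f**2)
k(m) = -1/(6*m) (k(m) = -1/(3*(m + m)) = -1/(2*m)/3 = -1/(6*m))
u(j) = -1/(6*(5 + 4*j**2)) (u(j) = -1/(6*(5 + (j + j)**2)) = -1/(6*(5 + (2*j)**2)) = -1/(6*(5 + 4*j**2)))
Z(R, H) = -H - R
Z(-94, u(-8))/(-146) = (-(-1)/(30 + 24*(-8)**2) - 1*(-94))/(-146) = (-(-1)/(30 + 24*64) + 94)*(-1/146) = (-(-1)/(30 + 1536) + 94)*(-1/146) = (-(-1)/1566 + 94)*(-1/146) = (-1*(-1/1566) + 94)*(-1/146) = (1/1566 + 94)*(-1/146) = (147205/1566)*(-1/146) = -147205/228636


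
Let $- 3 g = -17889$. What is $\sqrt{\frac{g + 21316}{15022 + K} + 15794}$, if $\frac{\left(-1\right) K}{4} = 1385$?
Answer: $\frac{\sqrt{1420270728734}}{9482} \approx 125.69$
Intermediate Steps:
$g = 5963$ ($g = \left(- \frac{1}{3}\right) \left(-17889\right) = 5963$)
$K = -5540$ ($K = \left(-4\right) 1385 = -5540$)
$\sqrt{\frac{g + 21316}{15022 + K} + 15794} = \sqrt{\frac{5963 + 21316}{15022 - 5540} + 15794} = \sqrt{\frac{27279}{9482} + 15794} = \sqrt{\frac{149785987}{9482}} = \frac{\sqrt{1420270728734}}{9482}$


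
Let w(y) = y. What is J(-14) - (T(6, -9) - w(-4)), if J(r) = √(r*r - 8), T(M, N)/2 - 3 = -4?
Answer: -2 + 2*√47 ≈ 11.711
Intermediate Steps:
T(M, N) = -2 (T(M, N) = 6 + 2*(-4) = 6 - 8 = -2)
J(r) = √(-8 + r²) (J(r) = √(r² - 8) = √(-8 + r²))
J(-14) - (T(6, -9) - w(-4)) = √(-8 + (-14)²) - (-2 - 1*(-4)) = √(-8 + 196) - (-2 + 4) = √188 - 1*2 = 2*√47 - 2 = -2 + 2*√47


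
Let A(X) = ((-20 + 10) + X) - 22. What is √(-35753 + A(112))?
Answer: I*√35673 ≈ 188.87*I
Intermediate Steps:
A(X) = -32 + X (A(X) = (-10 + X) - 22 = -32 + X)
√(-35753 + A(112)) = √(-35753 + (-32 + 112)) = √(-35753 + 80) = √(-35673) = I*√35673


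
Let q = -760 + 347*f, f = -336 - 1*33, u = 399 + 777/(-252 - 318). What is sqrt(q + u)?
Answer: I*sqrt(4635433610)/190 ≈ 358.34*I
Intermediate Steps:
u = 75551/190 (u = 399 + 777/(-570) = 399 - 1/570*777 = 399 - 259/190 = 75551/190 ≈ 397.64)
f = -369 (f = -336 - 33 = -369)
q = -128803 (q = -760 + 347*(-369) = -760 - 128043 = -128803)
sqrt(q + u) = sqrt(-128803 + 75551/190) = sqrt(-24397019/190) = I*sqrt(4635433610)/190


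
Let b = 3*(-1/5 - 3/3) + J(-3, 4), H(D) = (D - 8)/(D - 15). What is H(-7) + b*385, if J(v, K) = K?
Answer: 3403/22 ≈ 154.68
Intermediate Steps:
H(D) = (-8 + D)/(-15 + D)
b = ⅖ (b = 3*(-1/5 - 3/3) + 4 = 3*(-1*⅕ - 3*⅓) + 4 = 3*(-⅕ - 1) + 4 = 3*(-6/5) + 4 = -18/5 + 4 = ⅖ ≈ 0.40000)
H(-7) + b*385 = (-8 - 7)/(-15 - 7) + (⅖)*385 = -15/(-22) + 154 = -1/22*(-15) + 154 = 15/22 + 154 = 3403/22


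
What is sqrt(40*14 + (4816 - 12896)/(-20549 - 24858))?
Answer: 20*sqrt(2887431130)/45407 ≈ 23.668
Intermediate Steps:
sqrt(40*14 + (4816 - 12896)/(-20549 - 24858)) = sqrt(560 - 8080/(-45407)) = sqrt(560 - 8080*(-1/45407)) = sqrt(560 + 8080/45407) = sqrt(25436000/45407) = 20*sqrt(2887431130)/45407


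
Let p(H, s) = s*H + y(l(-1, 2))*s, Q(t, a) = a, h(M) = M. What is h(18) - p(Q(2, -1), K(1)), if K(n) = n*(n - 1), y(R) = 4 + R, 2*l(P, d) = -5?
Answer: 18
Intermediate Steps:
l(P, d) = -5/2 (l(P, d) = (½)*(-5) = -5/2)
K(n) = n*(-1 + n)
p(H, s) = 3*s/2 + H*s (p(H, s) = s*H + (4 - 5/2)*s = H*s + 3*s/2 = 3*s/2 + H*s)
h(18) - p(Q(2, -1), K(1)) = 18 - 1*(-1 + 1)*(3 + 2*(-1))/2 = 18 - 1*0*(3 - 2)/2 = 18 - 0/2 = 18 - 1*0 = 18 + 0 = 18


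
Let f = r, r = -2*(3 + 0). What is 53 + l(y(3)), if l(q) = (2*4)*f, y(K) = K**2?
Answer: 5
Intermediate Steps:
r = -6 (r = -2*3 = -6)
f = -6
l(q) = -48 (l(q) = (2*4)*(-6) = 8*(-6) = -48)
53 + l(y(3)) = 53 - 48 = 5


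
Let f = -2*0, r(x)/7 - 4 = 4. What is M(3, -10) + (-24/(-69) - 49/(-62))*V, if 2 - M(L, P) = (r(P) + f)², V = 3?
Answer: -4464215/1426 ≈ -3130.6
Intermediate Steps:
r(x) = 56 (r(x) = 28 + 7*4 = 28 + 28 = 56)
f = 0
M(L, P) = -3134 (M(L, P) = 2 - (56 + 0)² = 2 - 1*56² = 2 - 1*3136 = 2 - 3136 = -3134)
M(3, -10) + (-24/(-69) - 49/(-62))*V = -3134 + (-24/(-69) - 49/(-62))*3 = -3134 + (-24*(-1/69) - 49*(-1/62))*3 = -3134 + (8/23 + 49/62)*3 = -3134 + (1623/1426)*3 = -3134 + 4869/1426 = -4464215/1426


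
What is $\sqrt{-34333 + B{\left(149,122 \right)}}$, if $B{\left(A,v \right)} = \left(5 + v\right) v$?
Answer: $i \sqrt{18839} \approx 137.26 i$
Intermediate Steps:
$B{\left(A,v \right)} = v \left(5 + v\right)$
$\sqrt{-34333 + B{\left(149,122 \right)}} = \sqrt{-34333 + 122 \left(5 + 122\right)} = \sqrt{-34333 + 122 \cdot 127} = \sqrt{-34333 + 15494} = \sqrt{-18839} = i \sqrt{18839}$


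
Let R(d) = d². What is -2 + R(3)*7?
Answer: 61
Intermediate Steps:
-2 + R(3)*7 = -2 + 3²*7 = -2 + 9*7 = -2 + 63 = 61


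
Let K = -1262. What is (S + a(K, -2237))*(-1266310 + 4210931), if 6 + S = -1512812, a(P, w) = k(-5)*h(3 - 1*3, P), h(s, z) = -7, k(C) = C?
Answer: -4454572590243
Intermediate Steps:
a(P, w) = 35 (a(P, w) = -5*(-7) = 35)
S = -1512818 (S = -6 - 1512812 = -1512818)
(S + a(K, -2237))*(-1266310 + 4210931) = (-1512818 + 35)*(-1266310 + 4210931) = -1512783*2944621 = -4454572590243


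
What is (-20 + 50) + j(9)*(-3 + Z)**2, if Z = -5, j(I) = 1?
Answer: 94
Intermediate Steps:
(-20 + 50) + j(9)*(-3 + Z)**2 = (-20 + 50) + 1*(-3 - 5)**2 = 30 + 1*(-8)**2 = 30 + 1*64 = 30 + 64 = 94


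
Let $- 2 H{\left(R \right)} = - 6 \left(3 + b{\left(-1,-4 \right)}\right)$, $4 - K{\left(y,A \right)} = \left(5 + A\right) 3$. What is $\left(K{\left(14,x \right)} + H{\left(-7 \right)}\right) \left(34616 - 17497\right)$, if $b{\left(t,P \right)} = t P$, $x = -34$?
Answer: $1917328$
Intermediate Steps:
$b{\left(t,P \right)} = P t$
$K{\left(y,A \right)} = -11 - 3 A$ ($K{\left(y,A \right)} = 4 - \left(5 + A\right) 3 = 4 - \left(15 + 3 A\right) = -11 - 3 A$)
$H{\left(R \right)} = 21$ ($H{\left(R \right)} = - \frac{\left(-6\right) \left(3 - -4\right)}{2} = - \frac{\left(-6\right) \left(3 + 4\right)}{2} = - \frac{\left(-6\right) 7}{2} = \left(- \frac{1}{2}\right) \left(-42\right) = 21$)
$\left(K{\left(14,x \right)} + H{\left(-7 \right)}\right) \left(34616 - 17497\right) = \left(\left(-11 - -102\right) + 21\right) \left(34616 - 17497\right) = \left(\left(-11 + 102\right) + 21\right) 17119 = \left(91 + 21\right) 17119 = 112 \cdot 17119 = 1917328$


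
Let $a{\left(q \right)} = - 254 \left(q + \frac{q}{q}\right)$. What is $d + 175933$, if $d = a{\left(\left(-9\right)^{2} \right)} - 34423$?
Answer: $120682$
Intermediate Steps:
$a{\left(q \right)} = -254 - 254 q$ ($a{\left(q \right)} = - 254 \left(q + 1\right) = - 254 \left(1 + q\right) = -254 - 254 q$)
$d = -55251$ ($d = \left(-254 - 254 \left(-9\right)^{2}\right) - 34423 = \left(-254 - 20574\right) - 34423 = -20828 - 34423 = -55251$)
$d + 175933 = -55251 + 175933 = 120682$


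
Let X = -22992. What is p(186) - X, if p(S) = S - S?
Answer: 22992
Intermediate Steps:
p(S) = 0
p(186) - X = 0 - 1*(-22992) = 0 + 22992 = 22992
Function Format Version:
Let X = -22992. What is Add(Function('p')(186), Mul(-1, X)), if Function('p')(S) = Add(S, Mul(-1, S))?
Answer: 22992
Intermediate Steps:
Function('p')(S) = 0
Add(Function('p')(186), Mul(-1, X)) = Add(0, Mul(-1, -22992)) = Add(0, 22992) = 22992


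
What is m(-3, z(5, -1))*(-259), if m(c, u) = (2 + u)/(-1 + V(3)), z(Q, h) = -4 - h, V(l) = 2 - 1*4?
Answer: -259/3 ≈ -86.333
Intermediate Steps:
V(l) = -2 (V(l) = 2 - 4 = -2)
m(c, u) = -⅔ - u/3 (m(c, u) = (2 + u)/(-1 - 2) = (2 + u)/(-3) = (2 + u)*(-⅓) = -⅔ - u/3)
m(-3, z(5, -1))*(-259) = (-⅔ - (-4 - 1*(-1))/3)*(-259) = (-⅔ - (-4 + 1)/3)*(-259) = (-⅔ - ⅓*(-3))*(-259) = (-⅔ + 1)*(-259) = (⅓)*(-259) = -259/3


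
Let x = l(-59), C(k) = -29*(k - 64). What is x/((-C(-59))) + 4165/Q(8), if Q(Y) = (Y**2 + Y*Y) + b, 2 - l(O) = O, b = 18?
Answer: 14847649/520782 ≈ 28.510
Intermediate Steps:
C(k) = 1856 - 29*k (C(k) = -29*(-64 + k) = 1856 - 29*k)
l(O) = 2 - O
Q(Y) = 18 + 2*Y**2 (Q(Y) = (Y**2 + Y*Y) + 18 = (Y**2 + Y**2) + 18 = 2*Y**2 + 18 = 18 + 2*Y**2)
x = 61 (x = 2 - 1*(-59) = 2 + 59 = 61)
x/((-C(-59))) + 4165/Q(8) = 61/((-(1856 - 29*(-59)))) + 4165/(18 + 2*8**2) = 61/((-(1856 + 1711))) + 4165/(18 + 2*64) = 61/((-1*3567)) + 4165/(18 + 128) = 61/(-3567) + 4165/146 = 61*(-1/3567) + 4165*(1/146) = -61/3567 + 4165/146 = 14847649/520782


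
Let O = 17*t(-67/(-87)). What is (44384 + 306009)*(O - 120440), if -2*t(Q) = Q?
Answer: -7343431025707/174 ≈ -4.2204e+10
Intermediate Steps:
t(Q) = -Q/2
O = -1139/174 (O = 17*(-(-67)/(2*(-87))) = 17*(-(-67)*(-1)/(2*87)) = 17*(-½*67/87) = 17*(-67/174) = -1139/174 ≈ -6.5460)
(44384 + 306009)*(O - 120440) = (44384 + 306009)*(-1139/174 - 120440) = 350393*(-20957699/174) = -7343431025707/174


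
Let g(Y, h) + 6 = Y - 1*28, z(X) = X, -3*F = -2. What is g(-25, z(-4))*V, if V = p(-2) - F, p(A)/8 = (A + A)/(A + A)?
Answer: -1298/3 ≈ -432.67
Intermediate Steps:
F = 2/3 (F = -1/3*(-2) = 2/3 ≈ 0.66667)
g(Y, h) = -34 + Y (g(Y, h) = -6 + (Y - 1*28) = -6 + (Y - 28) = -6 + (-28 + Y) = -34 + Y)
p(A) = 8 (p(A) = 8*((A + A)/(A + A)) = 8*((2*A)/((2*A))) = 8*((2*A)*(1/(2*A))) = 8*1 = 8)
V = 22/3 (V = 8 - 1*2/3 = 8 - 2/3 = 22/3 ≈ 7.3333)
g(-25, z(-4))*V = (-34 - 25)*(22/3) = -59*22/3 = -1298/3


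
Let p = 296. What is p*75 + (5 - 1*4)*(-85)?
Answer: 22115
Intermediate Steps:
p*75 + (5 - 1*4)*(-85) = 296*75 + (5 - 1*4)*(-85) = 22200 + (5 - 4)*(-85) = 22200 + 1*(-85) = 22200 - 85 = 22115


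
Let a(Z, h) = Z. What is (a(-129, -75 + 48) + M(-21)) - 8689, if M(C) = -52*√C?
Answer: -8818 - 52*I*√21 ≈ -8818.0 - 238.29*I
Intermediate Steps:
(a(-129, -75 + 48) + M(-21)) - 8689 = (-129 - 52*I*√21) - 8689 = -8818 - 52*I*√21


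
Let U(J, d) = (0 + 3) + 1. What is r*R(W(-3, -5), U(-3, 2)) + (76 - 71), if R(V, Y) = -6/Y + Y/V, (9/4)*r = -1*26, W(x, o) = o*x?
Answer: 2599/135 ≈ 19.252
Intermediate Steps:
r = -104/9 (r = 4*(-1*26)/9 = (4/9)*(-26) = -104/9 ≈ -11.556)
U(J, d) = 4 (U(J, d) = 3 + 1 = 4)
r*R(W(-3, -5), U(-3, 2)) + (76 - 71) = -104*(-6/4 + 4/((-5*(-3))))/9 + (76 - 71) = -104*(-6*¼ + 4/15)/9 + 5 = -104*(-3/2 + 4*(1/15))/9 + 5 = -104*(-3/2 + 4/15)/9 + 5 = -104/9*(-37/30) + 5 = 1924/135 + 5 = 2599/135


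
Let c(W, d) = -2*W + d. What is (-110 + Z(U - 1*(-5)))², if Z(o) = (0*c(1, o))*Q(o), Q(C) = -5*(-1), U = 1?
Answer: 12100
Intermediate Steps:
c(W, d) = d - 2*W
Q(C) = 5
Z(o) = 0 (Z(o) = (0*(o - 2*1))*5 = (0*(o - 2))*5 = (0*(-2 + o))*5 = 0*5 = 0)
(-110 + Z(U - 1*(-5)))² = (-110 + 0)² = (-110)² = 12100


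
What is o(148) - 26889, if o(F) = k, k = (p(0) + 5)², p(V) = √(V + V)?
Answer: -26864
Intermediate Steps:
p(V) = √2*√V (p(V) = √(2*V) = √2*√V)
k = 25 (k = (√2*√0 + 5)² = (√2*0 + 5)² = (0 + 5)² = 5² = 25)
o(F) = 25
o(148) - 26889 = 25 - 26889 = -26864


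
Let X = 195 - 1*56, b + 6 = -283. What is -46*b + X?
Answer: 13433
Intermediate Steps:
b = -289 (b = -6 - 283 = -289)
X = 139 (X = 195 - 56 = 139)
-46*b + X = -46*(-289) + 139 = 13294 + 139 = 13433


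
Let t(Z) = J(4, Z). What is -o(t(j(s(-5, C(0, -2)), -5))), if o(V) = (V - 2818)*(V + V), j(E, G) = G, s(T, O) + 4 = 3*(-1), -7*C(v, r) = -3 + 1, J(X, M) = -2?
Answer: -11280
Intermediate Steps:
C(v, r) = 2/7 (C(v, r) = -(-3 + 1)/7 = -1/7*(-2) = 2/7)
s(T, O) = -7 (s(T, O) = -4 + 3*(-1) = -4 - 3 = -7)
t(Z) = -2
o(V) = 2*V*(-2818 + V) (o(V) = (-2818 + V)*(2*V) = 2*V*(-2818 + V))
-o(t(j(s(-5, C(0, -2)), -5))) = -2*(-2)*(-2818 - 2) = -2*(-2)*(-2820) = -1*11280 = -11280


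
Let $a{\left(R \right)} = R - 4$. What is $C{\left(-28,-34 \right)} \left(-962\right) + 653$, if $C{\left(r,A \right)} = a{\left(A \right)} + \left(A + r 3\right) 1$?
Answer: $150725$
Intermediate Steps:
$a{\left(R \right)} = -4 + R$ ($a{\left(R \right)} = R - 4 = -4 + R$)
$C{\left(r,A \right)} = -4 + 2 A + 3 r$ ($C{\left(r,A \right)} = \left(-4 + A\right) + \left(A + r 3\right) 1 = \left(-4 + A\right) + \left(A + 3 r\right) 1 = \left(-4 + A\right) + \left(A + 3 r\right) = -4 + 2 A + 3 r$)
$C{\left(-28,-34 \right)} \left(-962\right) + 653 = \left(-4 + 2 \left(-34\right) + 3 \left(-28\right)\right) \left(-962\right) + 653 = \left(-4 - 68 - 84\right) \left(-962\right) + 653 = \left(-156\right) \left(-962\right) + 653 = 150072 + 653 = 150725$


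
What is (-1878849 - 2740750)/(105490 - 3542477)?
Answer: 4619599/3436987 ≈ 1.3441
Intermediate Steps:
(-1878849 - 2740750)/(105490 - 3542477) = -4619599/(-3436987) = -4619599*(-1/3436987) = 4619599/3436987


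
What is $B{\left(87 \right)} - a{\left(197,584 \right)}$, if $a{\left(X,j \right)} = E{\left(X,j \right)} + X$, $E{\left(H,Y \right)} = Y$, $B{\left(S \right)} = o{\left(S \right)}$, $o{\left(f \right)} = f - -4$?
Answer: $-690$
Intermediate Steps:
$o{\left(f \right)} = 4 + f$ ($o{\left(f \right)} = f + 4 = 4 + f$)
$B{\left(S \right)} = 4 + S$
$a{\left(X,j \right)} = X + j$ ($a{\left(X,j \right)} = j + X = X + j$)
$B{\left(87 \right)} - a{\left(197,584 \right)} = \left(4 + 87\right) - \left(197 + 584\right) = 91 - 781 = -690$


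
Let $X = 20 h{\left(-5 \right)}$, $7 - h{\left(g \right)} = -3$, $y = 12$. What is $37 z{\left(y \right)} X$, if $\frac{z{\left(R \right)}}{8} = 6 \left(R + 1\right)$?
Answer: $4617600$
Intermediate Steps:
$z{\left(R \right)} = 48 + 48 R$ ($z{\left(R \right)} = 8 \cdot 6 \left(R + 1\right) = 8 \cdot 6 \left(1 + R\right) = 8 \left(6 + 6 R\right) = 48 + 48 R$)
$h{\left(g \right)} = 10$ ($h{\left(g \right)} = 7 - -3 = 7 + 3 = 10$)
$X = 200$ ($X = 20 \cdot 10 = 200$)
$37 z{\left(y \right)} X = 37 \left(48 + 48 \cdot 12\right) 200 = 37 \left(48 + 576\right) 200 = 37 \cdot 624 \cdot 200 = 23088 \cdot 200 = 4617600$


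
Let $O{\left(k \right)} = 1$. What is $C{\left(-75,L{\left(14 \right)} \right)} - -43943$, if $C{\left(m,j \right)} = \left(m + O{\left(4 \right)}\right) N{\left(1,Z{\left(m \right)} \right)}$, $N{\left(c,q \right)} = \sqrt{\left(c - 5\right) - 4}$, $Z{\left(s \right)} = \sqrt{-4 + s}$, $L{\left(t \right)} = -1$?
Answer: $43943 - 148 i \sqrt{2} \approx 43943.0 - 209.3 i$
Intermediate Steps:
$N{\left(c,q \right)} = \sqrt{-9 + c}$ ($N{\left(c,q \right)} = \sqrt{\left(c - 5\right) - 4} = \sqrt{\left(-5 + c\right) - 4} = \sqrt{-9 + c}$)
$C{\left(m,j \right)} = 2 i \sqrt{2} \left(1 + m\right)$ ($C{\left(m,j \right)} = \left(m + 1\right) \sqrt{-9 + 1} = \left(1 + m\right) \sqrt{-8} = \left(1 + m\right) 2 i \sqrt{2} = 2 i \sqrt{2} \left(1 + m\right)$)
$C{\left(-75,L{\left(14 \right)} \right)} - -43943 = 2 i \sqrt{2} \left(1 - 75\right) - -43943 = 2 i \sqrt{2} \left(-74\right) + 43943 = - 148 i \sqrt{2} + 43943 = 43943 - 148 i \sqrt{2}$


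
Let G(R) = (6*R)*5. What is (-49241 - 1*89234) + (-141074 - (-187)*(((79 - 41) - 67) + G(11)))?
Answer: -223262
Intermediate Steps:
G(R) = 30*R
(-49241 - 1*89234) + (-141074 - (-187)*(((79 - 41) - 67) + G(11))) = (-49241 - 1*89234) + (-141074 - (-187)*(((79 - 41) - 67) + 30*11)) = (-49241 - 89234) + (-141074 - (-187)*((38 - 67) + 330)) = -138475 + (-141074 - (-187)*(-29 + 330)) = -138475 + (-141074 - (-187)*301) = -138475 + (-141074 - 1*(-56287)) = -138475 + (-141074 + 56287) = -138475 - 84787 = -223262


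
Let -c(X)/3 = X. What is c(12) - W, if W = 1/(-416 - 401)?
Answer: -29411/817 ≈ -35.999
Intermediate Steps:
W = -1/817 (W = 1/(-817) = -1/817 ≈ -0.0012240)
c(X) = -3*X
c(12) - W = -3*12 - 1*(-1/817) = -36 + 1/817 = -29411/817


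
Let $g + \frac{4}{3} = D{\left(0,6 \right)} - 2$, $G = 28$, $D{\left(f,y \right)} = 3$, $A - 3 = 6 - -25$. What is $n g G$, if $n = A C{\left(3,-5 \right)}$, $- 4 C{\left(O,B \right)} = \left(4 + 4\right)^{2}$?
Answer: $\frac{15232}{3} \approx 5077.3$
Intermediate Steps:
$C{\left(O,B \right)} = -16$ ($C{\left(O,B \right)} = - \frac{\left(4 + 4\right)^{2}}{4} = - \frac{8^{2}}{4} = \left(- \frac{1}{4}\right) 64 = -16$)
$A = 34$ ($A = 3 + \left(6 - -25\right) = 3 + \left(6 + 25\right) = 3 + 31 = 34$)
$g = - \frac{1}{3}$ ($g = - \frac{4}{3} + \left(3 - 2\right) = - \frac{4}{3} + 1 = - \frac{1}{3} \approx -0.33333$)
$n = -544$ ($n = 34 \left(-16\right) = -544$)
$n g G = \left(-544\right) \left(- \frac{1}{3}\right) 28 = \frac{544}{3} \cdot 28 = \frac{15232}{3}$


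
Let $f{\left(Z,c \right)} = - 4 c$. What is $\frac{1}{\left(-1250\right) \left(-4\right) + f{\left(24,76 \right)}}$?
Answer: $\frac{1}{4696} \approx 0.00021295$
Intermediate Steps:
$\frac{1}{\left(-1250\right) \left(-4\right) + f{\left(24,76 \right)}} = \frac{1}{\left(-1250\right) \left(-4\right) - 304} = \frac{1}{5000 - 304} = \frac{1}{4696}$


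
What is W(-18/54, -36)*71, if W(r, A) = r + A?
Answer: -7739/3 ≈ -2579.7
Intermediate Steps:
W(r, A) = A + r
W(-18/54, -36)*71 = (-36 - 18/54)*71 = (-36 - 18*1/54)*71 = (-36 - 1/3)*71 = -109/3*71 = -7739/3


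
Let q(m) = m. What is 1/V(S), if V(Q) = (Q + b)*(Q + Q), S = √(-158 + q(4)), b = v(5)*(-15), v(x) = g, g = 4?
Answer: -1/7508 + 15*I*√154/289058 ≈ -0.00013319 + 0.00064397*I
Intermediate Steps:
v(x) = 4
b = -60 (b = 4*(-15) = -60)
S = I*√154 (S = √(-158 + 4) = √(-154) = I*√154 ≈ 12.41*I)
V(Q) = 2*Q*(-60 + Q) (V(Q) = (Q - 60)*(Q + Q) = (-60 + Q)*(2*Q) = 2*Q*(-60 + Q))
1/V(S) = 1/(2*(I*√154)*(-60 + I*√154)) = 1/(2*I*√154*(-60 + I*√154)) = -I*√154/(308*(-60 + I*√154))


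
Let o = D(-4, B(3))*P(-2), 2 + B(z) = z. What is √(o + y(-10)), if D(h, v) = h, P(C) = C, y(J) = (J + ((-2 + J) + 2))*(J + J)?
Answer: 2*√102 ≈ 20.199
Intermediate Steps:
y(J) = 4*J² (y(J) = (J + J)*(2*J) = (2*J)*(2*J) = 4*J²)
B(z) = -2 + z
o = 8 (o = -4*(-2) = 8)
√(o + y(-10)) = √(8 + 4*(-10)²) = √(8 + 4*100) = √(8 + 400) = √408 = 2*√102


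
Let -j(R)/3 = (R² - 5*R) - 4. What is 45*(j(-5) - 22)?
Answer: -7200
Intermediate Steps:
j(R) = 12 - 3*R² + 15*R (j(R) = -3*((R² - 5*R) - 4) = -3*(-4 + R² - 5*R) = 12 - 3*R² + 15*R)
45*(j(-5) - 22) = 45*((12 - 3*(-5)² + 15*(-5)) - 22) = 45*((12 - 3*25 - 75) - 22) = 45*((12 - 75 - 75) - 22) = 45*(-138 - 22) = 45*(-160) = -7200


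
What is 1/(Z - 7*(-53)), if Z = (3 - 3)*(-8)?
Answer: 1/371 ≈ 0.0026954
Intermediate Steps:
Z = 0 (Z = 0*(-8) = 0)
1/(Z - 7*(-53)) = 1/(0 - 7*(-53)) = 1/(0 + 371) = 1/371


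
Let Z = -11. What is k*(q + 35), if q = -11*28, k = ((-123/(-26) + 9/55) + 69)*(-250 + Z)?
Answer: 579171789/110 ≈ 5.2652e+6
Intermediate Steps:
k = -27579609/1430 (k = ((-123/(-26) + 9/55) + 69)*(-250 - 11) = ((-123*(-1/26) + 9*(1/55)) + 69)*(-261) = ((123/26 + 9/55) + 69)*(-261) = (6999/1430 + 69)*(-261) = (105669/1430)*(-261) = -27579609/1430 ≈ -19286.)
q = -308
k*(q + 35) = -27579609*(-308 + 35)/1430 = -27579609/1430*(-273) = 579171789/110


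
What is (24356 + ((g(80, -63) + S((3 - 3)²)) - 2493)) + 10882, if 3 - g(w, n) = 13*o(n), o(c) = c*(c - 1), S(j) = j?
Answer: -19668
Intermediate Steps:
o(c) = c*(-1 + c)
g(w, n) = 3 - 13*n*(-1 + n)
(24356 + ((g(80, -63) + S((3 - 3)²)) - 2493)) + 10882 = (24356 + (((3 - 13*(-63)*(-1 - 63)) + (3 - 3)²) - 2493)) + 10882 = (24356 + (((3 - 13*(-63)*(-64)) + 0²) - 2493)) + 10882 = (24356 + (((3 - 52416) + 0) - 2493)) + 10882 = (24356 + ((-52413 + 0) - 2493)) + 10882 = (24356 + (-52413 - 2493)) + 10882 = (24356 - 54906) + 10882 = -30550 + 10882 = -19668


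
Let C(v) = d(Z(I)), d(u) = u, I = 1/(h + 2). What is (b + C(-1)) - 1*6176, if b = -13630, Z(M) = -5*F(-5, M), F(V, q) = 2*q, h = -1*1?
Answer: -19816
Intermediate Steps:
h = -1
I = 1 (I = 1/(-1 + 2) = 1/1 = 1)
Z(M) = -10*M
C(v) = -10 (C(v) = -10*1 = -10)
(b + C(-1)) - 1*6176 = (-13630 - 10) - 1*6176 = -13640 - 6176 = -19816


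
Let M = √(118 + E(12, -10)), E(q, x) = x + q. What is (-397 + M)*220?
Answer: -87340 + 440*√30 ≈ -84930.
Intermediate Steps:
E(q, x) = q + x
M = 2*√30 (M = √(118 + (12 - 10)) = √(118 + 2) = √120 = 2*√30 ≈ 10.954)
(-397 + M)*220 = (-397 + 2*√30)*220 = -87340 + 440*√30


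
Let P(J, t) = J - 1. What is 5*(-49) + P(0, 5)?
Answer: -246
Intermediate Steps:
P(J, t) = -1 + J
5*(-49) + P(0, 5) = 5*(-49) + (-1 + 0) = -245 - 1 = -246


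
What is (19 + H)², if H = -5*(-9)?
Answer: 4096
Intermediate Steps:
H = 45
(19 + H)² = (19 + 45)² = 64² = 4096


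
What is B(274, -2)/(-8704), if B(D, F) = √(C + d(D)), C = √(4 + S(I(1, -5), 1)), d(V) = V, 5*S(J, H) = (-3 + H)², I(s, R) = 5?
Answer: -√(6850 + 10*√30)/43520 ≈ -0.0019094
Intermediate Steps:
S(J, H) = (-3 + H)²/5
C = 2*√30/5 (C = √(4 + (-3 + 1)²/5) = √(4 + (⅕)*(-2)²) = √(4 + (⅕)*4) = √(4 + ⅘) = √(24/5) = 2*√30/5 ≈ 2.1909)
B(D, F) = √(D + 2*√30/5) (B(D, F) = √(2*√30/5 + D) = √(D + 2*√30/5))
B(274, -2)/(-8704) = (√(10*√30 + 25*274)/5)/(-8704) = (√(10*√30 + 6850)/5)*(-1/8704) = (√(6850 + 10*√30)/5)*(-1/8704) = -√(6850 + 10*√30)/43520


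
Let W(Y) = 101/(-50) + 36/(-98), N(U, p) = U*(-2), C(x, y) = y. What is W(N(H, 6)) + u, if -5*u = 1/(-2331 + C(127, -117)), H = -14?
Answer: -7158931/2998800 ≈ -2.3873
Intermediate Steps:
N(U, p) = -2*U
W(Y) = -5849/2450 (W(Y) = 101*(-1/50) + 36*(-1/98) = -101/50 - 18/49 = -5849/2450)
u = 1/12240 (u = -1/(5*(-2331 - 117)) = -⅕/(-2448) = -⅕*(-1/2448) = 1/12240 ≈ 8.1699e-5)
W(N(H, 6)) + u = -5849/2450 + 1/12240 = -7158931/2998800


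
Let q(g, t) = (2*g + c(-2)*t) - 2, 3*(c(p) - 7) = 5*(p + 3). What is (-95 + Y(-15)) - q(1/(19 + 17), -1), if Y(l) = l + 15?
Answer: -1519/18 ≈ -84.389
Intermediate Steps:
Y(l) = 15 + l
c(p) = 12 + 5*p/3 (c(p) = 7 + (5*(p + 3))/3 = 7 + (5*(3 + p))/3 = 7 + (15 + 5*p)/3 = 7 + (5 + 5*p/3) = 12 + 5*p/3)
q(g, t) = -2 + 2*g + 26*t/3 (q(g, t) = (2*g + (12 + (5/3)*(-2))*t) - 2 = (2*g + (12 - 10/3)*t) - 2 = (2*g + 26*t/3) - 2 = -2 + 2*g + 26*t/3)
(-95 + Y(-15)) - q(1/(19 + 17), -1) = (-95 + (15 - 15)) - (-2 + 2/(19 + 17) + (26/3)*(-1)) = (-95 + 0) - (-2 + 2/36 - 26/3) = -95 - (-2 + 2*(1/36) - 26/3) = -95 - (-2 + 1/18 - 26/3) = -95 - 1*(-191/18) = -95 + 191/18 = -1519/18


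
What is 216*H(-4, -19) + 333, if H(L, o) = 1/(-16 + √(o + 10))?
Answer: 84789/265 - 648*I/265 ≈ 319.96 - 2.4453*I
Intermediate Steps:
H(L, o) = 1/(-16 + √(10 + o))
216*H(-4, -19) + 333 = 216/(-16 + √(10 - 19)) + 333 = 216/(-16 + √(-9)) + 333 = 216/(-16 + 3*I) + 333 = 216*((-16 - 3*I)/265) + 333 = 216*(-16 - 3*I)/265 + 333 = 333 + 216*(-16 - 3*I)/265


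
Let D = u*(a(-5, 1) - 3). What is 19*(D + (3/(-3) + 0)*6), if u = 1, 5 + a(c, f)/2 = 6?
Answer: -133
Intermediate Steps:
a(c, f) = 2 (a(c, f) = -10 + 2*6 = -10 + 12 = 2)
D = -1 (D = 1*(2 - 3) = 1*(-1) = -1)
19*(D + (3/(-3) + 0)*6) = 19*(-1 + (3/(-3) + 0)*6) = 19*(-1 + (3*(-⅓) + 0)*6) = 19*(-1 + (-1 + 0)*6) = 19*(-1 - 1*6) = 19*(-1 - 6) = 19*(-7) = -133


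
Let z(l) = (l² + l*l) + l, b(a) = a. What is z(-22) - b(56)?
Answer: 890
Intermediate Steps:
z(l) = l + 2*l² (z(l) = (l² + l²) + l = 2*l² + l = l + 2*l²)
z(-22) - b(56) = -22*(1 + 2*(-22)) - 1*56 = -22*(1 - 44) - 56 = -22*(-43) - 56 = 946 - 56 = 890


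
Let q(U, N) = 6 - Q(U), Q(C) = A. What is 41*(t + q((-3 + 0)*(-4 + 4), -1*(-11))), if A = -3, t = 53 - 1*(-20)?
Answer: 3362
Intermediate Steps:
t = 73 (t = 53 + 20 = 73)
Q(C) = -3
q(U, N) = 9 (q(U, N) = 6 - 1*(-3) = 6 + 3 = 9)
41*(t + q((-3 + 0)*(-4 + 4), -1*(-11))) = 41*(73 + 9) = 41*82 = 3362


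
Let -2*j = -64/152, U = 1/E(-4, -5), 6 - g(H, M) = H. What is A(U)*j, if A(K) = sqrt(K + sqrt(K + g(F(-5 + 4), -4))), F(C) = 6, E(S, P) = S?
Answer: 2*sqrt(-1 + 2*I)/19 ≈ 0.082753 + 0.1339*I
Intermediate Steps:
g(H, M) = 6 - H
U = -1/4 (U = 1/(-4) = -1/4 ≈ -0.25000)
j = 4/19 (j = -(-32)/152 = -1/2*(-8/19) = 4/19 ≈ 0.21053)
A(K) = sqrt(K + sqrt(K)) (A(K) = sqrt(K + sqrt(K + (6 - 1*6))) = sqrt(K + sqrt(K + (6 - 6))) = sqrt(K + sqrt(K + 0)) = sqrt(K + sqrt(K)))
A(U)*j = sqrt(-1/4 + sqrt(-1/4))*(4/19) = sqrt(-1/4 + I/2)*(4/19) = 4*sqrt(-1/4 + I/2)/19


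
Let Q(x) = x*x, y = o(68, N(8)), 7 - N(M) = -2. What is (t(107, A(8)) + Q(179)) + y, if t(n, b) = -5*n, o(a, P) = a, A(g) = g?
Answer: 31574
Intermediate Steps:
N(M) = 9 (N(M) = 7 - 1*(-2) = 7 + 2 = 9)
y = 68
Q(x) = x**2
(t(107, A(8)) + Q(179)) + y = (-5*107 + 179**2) + 68 = (-535 + 32041) + 68 = 31506 + 68 = 31574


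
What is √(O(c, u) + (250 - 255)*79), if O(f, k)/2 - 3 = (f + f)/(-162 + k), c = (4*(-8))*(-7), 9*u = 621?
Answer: I*√3447789/93 ≈ 19.966*I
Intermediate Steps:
u = 69 (u = (⅑)*621 = 69)
c = 224 (c = -32*(-7) = 224)
O(f, k) = 6 + 4*f/(-162 + k) (O(f, k) = 6 + 2*((f + f)/(-162 + k)) = 6 + 2*((2*f)/(-162 + k)) = 6 + 2*(2*f/(-162 + k)) = 6 + 4*f/(-162 + k))
√(O(c, u) + (250 - 255)*79) = √(2*(-486 + 2*224 + 3*69)/(-162 + 69) + (250 - 255)*79) = √(2*(-486 + 448 + 207)/(-93) - 5*79) = √(2*(-1/93)*169 - 395) = √(-338/93 - 395) = √(-37073/93) = I*√3447789/93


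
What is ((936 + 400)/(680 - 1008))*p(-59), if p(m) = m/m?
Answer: -167/41 ≈ -4.0732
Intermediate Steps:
p(m) = 1
((936 + 400)/(680 - 1008))*p(-59) = ((936 + 400)/(680 - 1008))*1 = (1336/(-328))*1 = (1336*(-1/328))*1 = -167/41*1 = -167/41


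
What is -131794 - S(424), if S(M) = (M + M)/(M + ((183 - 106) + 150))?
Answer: -85798742/651 ≈ -1.3180e+5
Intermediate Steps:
S(M) = 2*M/(227 + M) (S(M) = (2*M)/(M + (77 + 150)) = (2*M)/(M + 227) = (2*M)/(227 + M) = 2*M/(227 + M))
-131794 - S(424) = -131794 - 2*424/(227 + 424) = -131794 - 2*424/651 = -131794 - 1*848/651 = -131794 - 848/651 = -85798742/651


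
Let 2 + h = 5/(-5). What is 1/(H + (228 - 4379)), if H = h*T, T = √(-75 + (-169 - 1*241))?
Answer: I/(-4151*I + 3*√485) ≈ -0.00024084 + 3.8333e-6*I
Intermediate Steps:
T = I*√485 (T = √(-75 + (-169 - 241)) = √(-75 - 410) = √(-485) = I*√485 ≈ 22.023*I)
h = -3 (h = -2 + 5/(-5) = -2 + 5*(-⅕) = -2 - 1 = -3)
H = -3*I*√485 ≈ -66.068*I
1/(H + (228 - 4379)) = 1/(-3*I*√485 + (228 - 4379)) = 1/(-3*I*√485 - 4151) = 1/(-4151 - 3*I*√485)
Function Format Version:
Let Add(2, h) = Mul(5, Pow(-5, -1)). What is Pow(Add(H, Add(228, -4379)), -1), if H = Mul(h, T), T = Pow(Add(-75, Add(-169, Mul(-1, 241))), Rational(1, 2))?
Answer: Mul(I, Pow(Add(Mul(-4151, I), Mul(3, Pow(485, Rational(1, 2)))), -1)) ≈ Add(-0.00024084, Mul(3.8333e-6, I))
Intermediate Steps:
T = Mul(I, Pow(485, Rational(1, 2))) (T = Pow(Add(-75, Add(-169, -241)), Rational(1, 2)) = Pow(Add(-75, -410), Rational(1, 2)) = Pow(-485, Rational(1, 2)) = Mul(I, Pow(485, Rational(1, 2))) ≈ Mul(22.023, I))
h = -3 (h = Add(-2, Mul(5, Pow(-5, -1))) = Add(-2, Mul(5, Rational(-1, 5))) = Add(-2, -1) = -3)
H = Mul(-3, I, Pow(485, Rational(1, 2))) (H = Mul(-3, Mul(I, Pow(485, Rational(1, 2)))) = Mul(-3, I, Pow(485, Rational(1, 2))) ≈ Mul(-66.068, I))
Pow(Add(H, Add(228, -4379)), -1) = Pow(Add(Mul(-3, I, Pow(485, Rational(1, 2))), Add(228, -4379)), -1) = Pow(Add(Mul(-3, I, Pow(485, Rational(1, 2))), -4151), -1) = Pow(Add(-4151, Mul(-3, I, Pow(485, Rational(1, 2)))), -1)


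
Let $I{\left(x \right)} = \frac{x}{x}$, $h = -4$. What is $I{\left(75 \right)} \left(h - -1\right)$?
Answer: $-3$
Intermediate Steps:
$I{\left(x \right)} = 1$
$I{\left(75 \right)} \left(h - -1\right) = 1 \left(-4 - -1\right) = 1 \left(-4 + 1\right) = 1 \left(-3\right) = -3$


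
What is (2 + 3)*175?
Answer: 875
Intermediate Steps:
(2 + 3)*175 = 5*175 = 875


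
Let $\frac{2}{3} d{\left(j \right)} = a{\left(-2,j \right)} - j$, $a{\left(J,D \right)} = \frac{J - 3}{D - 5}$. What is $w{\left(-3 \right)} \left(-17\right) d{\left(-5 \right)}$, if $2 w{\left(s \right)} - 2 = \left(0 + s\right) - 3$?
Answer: $\frac{561}{2} \approx 280.5$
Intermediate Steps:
$w{\left(s \right)} = - \frac{1}{2} + \frac{s}{2}$ ($w{\left(s \right)} = 1 + \frac{\left(0 + s\right) - 3}{2} = 1 + \frac{s - 3}{2} = 1 + \frac{-3 + s}{2} = 1 + \left(- \frac{3}{2} + \frac{s}{2}\right) = - \frac{1}{2} + \frac{s}{2}$)
$a{\left(J,D \right)} = \frac{-3 + J}{-5 + D}$
$d{\left(j \right)} = - \frac{15}{2 \left(-5 + j\right)} - \frac{3 j}{2}$ ($d{\left(j \right)} = \frac{3 \left(\frac{-3 - 2}{-5 + j} - j\right)}{2} = \frac{3 \left(\frac{1}{-5 + j} \left(-5\right) - j\right)}{2} = \frac{3 \left(- \frac{5}{-5 + j} - j\right)}{2} = \frac{3 \left(- j - \frac{5}{-5 + j}\right)}{2} = - \frac{15}{2 \left(-5 + j\right)} - \frac{3 j}{2}$)
$w{\left(-3 \right)} \left(-17\right) d{\left(-5 \right)} = \left(- \frac{1}{2} + \frac{1}{2} \left(-3\right)\right) \left(-17\right) \frac{3 \left(-5 - - 5 \left(-5 - 5\right)\right)}{2 \left(-5 - 5\right)} = \left(- \frac{1}{2} - \frac{3}{2}\right) \left(-17\right) \frac{3 \left(-5 - \left(-5\right) \left(-10\right)\right)}{2 \left(-10\right)} = \left(-2\right) \left(-17\right) \frac{3}{2} \left(- \frac{1}{10}\right) \left(-5 - 50\right) = 34 \cdot \frac{3}{2} \left(- \frac{1}{10}\right) \left(-55\right) = 34 \cdot \frac{33}{4} = \frac{561}{2}$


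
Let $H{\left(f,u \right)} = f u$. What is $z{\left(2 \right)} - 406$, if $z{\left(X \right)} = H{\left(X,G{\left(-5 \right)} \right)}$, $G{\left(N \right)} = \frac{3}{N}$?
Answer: $- \frac{2036}{5} \approx -407.2$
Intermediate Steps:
$z{\left(X \right)} = - \frac{3 X}{5}$ ($z{\left(X \right)} = X \frac{3}{-5} = X 3 \left(- \frac{1}{5}\right) = X \left(- \frac{3}{5}\right) = - \frac{3 X}{5}$)
$z{\left(2 \right)} - 406 = \left(- \frac{3}{5}\right) 2 - 406 = - \frac{6}{5} - 406 = - \frac{2036}{5}$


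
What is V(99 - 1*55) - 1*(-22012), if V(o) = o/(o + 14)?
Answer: 638370/29 ≈ 22013.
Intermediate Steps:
V(o) = o/(14 + o)
V(99 - 1*55) - 1*(-22012) = (99 - 1*55)/(14 + (99 - 1*55)) - 1*(-22012) = (99 - 55)/(14 + (99 - 55)) + 22012 = 44/(14 + 44) + 22012 = 44/58 + 22012 = 44*(1/58) + 22012 = 22/29 + 22012 = 638370/29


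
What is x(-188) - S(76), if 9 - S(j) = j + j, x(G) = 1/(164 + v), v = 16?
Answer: 25741/180 ≈ 143.01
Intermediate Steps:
x(G) = 1/180 (x(G) = 1/(164 + 16) = 1/180)
S(j) = 9 - 2*j (S(j) = 9 - (j + j) = 9 - 2*j)
x(-188) - S(76) = 1/180 - (9 - 2*76) = 1/180 - (9 - 152) = 1/180 - 1*(-143) = 1/180 + 143 = 25741/180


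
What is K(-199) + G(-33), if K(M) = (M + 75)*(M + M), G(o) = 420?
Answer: 49772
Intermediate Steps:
K(M) = 2*M*(75 + M) (K(M) = (75 + M)*(2*M) = 2*M*(75 + M))
K(-199) + G(-33) = 2*(-199)*(75 - 199) + 420 = 2*(-199)*(-124) + 420 = 49352 + 420 = 49772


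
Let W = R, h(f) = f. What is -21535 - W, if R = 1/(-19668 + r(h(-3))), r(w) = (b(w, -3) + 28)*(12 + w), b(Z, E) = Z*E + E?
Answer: -416960669/19362 ≈ -21535.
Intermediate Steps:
b(Z, E) = E + E*Z (b(Z, E) = E*Z + E = E + E*Z)
r(w) = (12 + w)*(25 - 3*w) (r(w) = (-3*(1 + w) + 28)*(12 + w) = ((-3 - 3*w) + 28)*(12 + w) = (25 - 3*w)*(12 + w) = (12 + w)*(25 - 3*w))
R = -1/19362 (R = 1/(-19668 + (300 - 11*(-3) - 3*(-3)**2)) = 1/(-19668 + (300 + 33 - 3*9)) = 1/(-19668 + (300 + 33 - 27)) = 1/(-19668 + 306) = 1/(-19362) = -1/19362 ≈ -5.1648e-5)
W = -1/19362 ≈ -5.1648e-5
-21535 - W = -21535 - 1*(-1/19362) = -21535 + 1/19362 = -416960669/19362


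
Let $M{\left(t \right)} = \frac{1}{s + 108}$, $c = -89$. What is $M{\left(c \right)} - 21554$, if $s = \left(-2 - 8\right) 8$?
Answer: $- \frac{603511}{28} \approx -21554.0$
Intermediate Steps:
$s = -80$ ($s = \left(-2 - 8\right) 8 = \left(-10\right) 8 = -80$)
$M{\left(t \right)} = \frac{1}{28}$ ($M{\left(t \right)} = \frac{1}{-80 + 108} = \frac{1}{28}$)
$M{\left(c \right)} - 21554 = \frac{1}{28} - 21554 = - \frac{603511}{28}$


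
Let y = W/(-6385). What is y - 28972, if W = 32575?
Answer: -37003759/1277 ≈ -28977.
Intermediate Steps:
y = -6515/1277 (y = 32575/(-6385) = 32575*(-1/6385) = -6515/1277 ≈ -5.1018)
y - 28972 = -6515/1277 - 28972 = -37003759/1277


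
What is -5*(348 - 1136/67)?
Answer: -110900/67 ≈ -1655.2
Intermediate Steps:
-5*(348 - 1136/67) = -5*22180/67 = -110900/67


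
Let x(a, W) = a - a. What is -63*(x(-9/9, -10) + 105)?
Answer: -6615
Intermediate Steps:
x(a, W) = 0
-63*(x(-9/9, -10) + 105) = -63*(0 + 105) = -63*105 = -6615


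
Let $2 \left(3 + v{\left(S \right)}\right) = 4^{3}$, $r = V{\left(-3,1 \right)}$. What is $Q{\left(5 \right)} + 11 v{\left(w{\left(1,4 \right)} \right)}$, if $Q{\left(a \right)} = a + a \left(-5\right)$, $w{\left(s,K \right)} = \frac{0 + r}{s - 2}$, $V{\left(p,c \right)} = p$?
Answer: $299$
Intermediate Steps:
$r = -3$
$w{\left(s,K \right)} = - \frac{3}{-2 + s}$ ($w{\left(s,K \right)} = \frac{0 - 3}{s - 2} = - \frac{3}{-2 + s}$)
$Q{\left(a \right)} = - 4 a$ ($Q{\left(a \right)} = a - 5 a = - 4 a$)
$v{\left(S \right)} = 29$ ($v{\left(S \right)} = -3 + \frac{4^{3}}{2} = -3 + \frac{1}{2} \cdot 64 = -3 + 32 = 29$)
$Q{\left(5 \right)} + 11 v{\left(w{\left(1,4 \right)} \right)} = \left(-4\right) 5 + 11 \cdot 29 = -20 + 319 = 299$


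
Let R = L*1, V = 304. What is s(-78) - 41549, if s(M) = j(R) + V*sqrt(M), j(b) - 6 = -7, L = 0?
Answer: -41550 + 304*I*sqrt(78) ≈ -41550.0 + 2684.9*I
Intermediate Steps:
R = 0 (R = 0*1 = 0)
j(b) = -1 (j(b) = 6 - 7 = -1)
s(M) = -1 + 304*sqrt(M)
s(-78) - 41549 = (-1 + 304*sqrt(-78)) - 41549 = (-1 + 304*(I*sqrt(78))) - 41549 = (-1 + 304*I*sqrt(78)) - 41549 = -41550 + 304*I*sqrt(78)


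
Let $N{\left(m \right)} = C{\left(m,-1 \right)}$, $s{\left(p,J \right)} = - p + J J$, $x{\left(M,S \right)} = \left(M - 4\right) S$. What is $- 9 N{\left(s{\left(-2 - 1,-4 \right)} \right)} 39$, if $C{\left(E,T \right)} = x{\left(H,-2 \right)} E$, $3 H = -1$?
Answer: $-57798$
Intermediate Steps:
$H = - \frac{1}{3}$ ($H = \frac{1}{3} \left(-1\right) = - \frac{1}{3} \approx -0.33333$)
$x{\left(M,S \right)} = S \left(-4 + M\right)$ ($x{\left(M,S \right)} = \left(-4 + M\right) S = S \left(-4 + M\right)$)
$C{\left(E,T \right)} = \frac{26 E}{3}$ ($C{\left(E,T \right)} = - 2 \left(-4 - \frac{1}{3}\right) E = \left(-2\right) \left(- \frac{13}{3}\right) E = \frac{26 E}{3}$)
$s{\left(p,J \right)} = J^{2} - p$ ($s{\left(p,J \right)} = - p + J^{2} = J^{2} - p$)
$N{\left(m \right)} = \frac{26 m}{3}$
$- 9 N{\left(s{\left(-2 - 1,-4 \right)} \right)} 39 = - 9 \frac{26 \left(\left(-4\right)^{2} - \left(-2 - 1\right)\right)}{3} \cdot 39 = - 9 \frac{26 \left(16 - -3\right)}{3} \cdot 39 = - 9 \frac{26 \left(16 + 3\right)}{3} \cdot 39 = - 9 \cdot \frac{26}{3} \cdot 19 \cdot 39 = \left(-9\right) \frac{494}{3} \cdot 39 = \left(-1482\right) 39 = -57798$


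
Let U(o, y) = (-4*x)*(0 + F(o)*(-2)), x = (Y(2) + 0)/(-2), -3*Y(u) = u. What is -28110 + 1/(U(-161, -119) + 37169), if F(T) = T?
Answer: -3098256087/110219 ≈ -28110.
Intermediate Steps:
Y(u) = -u/3
x = ⅓ (x = (-⅓*2 + 0)/(-2) = -(-⅔ + 0)/2 = -½*(-⅔) = ⅓ ≈ 0.33333)
U(o, y) = 8*o/3 (U(o, y) = (-4*⅓)*(0 + o*(-2)) = -4*(0 - 2*o)/3 = -(-8)*o/3 = 8*o/3)
-28110 + 1/(U(-161, -119) + 37169) = -28110 + 1/((8/3)*(-161) + 37169) = -28110 + 1/(-1288/3 + 37169) = -28110 + 1/(110219/3) = -28110 + 3/110219 = -3098256087/110219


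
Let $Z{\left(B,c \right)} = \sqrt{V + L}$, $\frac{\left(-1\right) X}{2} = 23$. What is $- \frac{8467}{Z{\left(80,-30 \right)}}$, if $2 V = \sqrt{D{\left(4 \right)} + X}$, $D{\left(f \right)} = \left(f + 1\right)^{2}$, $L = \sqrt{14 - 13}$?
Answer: $- \frac{8467 \sqrt{2}}{\sqrt{2 + i \sqrt{21}}} \approx -4480.3 + 2933.1 i$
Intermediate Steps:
$X = -46$ ($X = \left(-2\right) 23 = -46$)
$L = 1$ ($L = \sqrt{1} = 1$)
$D{\left(f \right)} = \left(1 + f\right)^{2}$
$V = \frac{i \sqrt{21}}{2}$ ($V = \frac{\sqrt{\left(1 + 4\right)^{2} - 46}}{2} = \frac{\sqrt{5^{2} - 46}}{2} = \frac{\sqrt{25 - 46}}{2} = \frac{\sqrt{-21}}{2} = \frac{i \sqrt{21}}{2} \approx 2.2913 i$)
$Z{\left(B,c \right)} = \sqrt{1 + \frac{i \sqrt{21}}{2}}$ ($Z{\left(B,c \right)} = \sqrt{\frac{i \sqrt{21}}{2} + 1} = \sqrt{1 + \frac{i \sqrt{21}}{2}}$)
$- \frac{8467}{Z{\left(80,-30 \right)}} = - \frac{8467}{\frac{1}{2} \sqrt{4 + 2 i \sqrt{21}}} = - 8467 \frac{2}{\sqrt{4 + 2 i \sqrt{21}}} = - \frac{16934}{\sqrt{4 + 2 i \sqrt{21}}}$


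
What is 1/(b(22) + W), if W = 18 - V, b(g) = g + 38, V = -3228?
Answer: 1/3306 ≈ 0.00030248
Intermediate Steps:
b(g) = 38 + g
W = 3246 (W = 18 - 1*(-3228) = 18 + 3228 = 3246)
1/(b(22) + W) = 1/((38 + 22) + 3246) = 1/(60 + 3246) = 1/3306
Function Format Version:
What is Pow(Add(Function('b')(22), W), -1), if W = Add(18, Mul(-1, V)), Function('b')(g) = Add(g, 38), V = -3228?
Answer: Rational(1, 3306) ≈ 0.00030248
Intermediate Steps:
Function('b')(g) = Add(38, g)
W = 3246 (W = Add(18, Mul(-1, -3228)) = Add(18, 3228) = 3246)
Pow(Add(Function('b')(22), W), -1) = Pow(Add(Add(38, 22), 3246), -1) = Pow(Add(60, 3246), -1) = Pow(3306, -1) = Rational(1, 3306)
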